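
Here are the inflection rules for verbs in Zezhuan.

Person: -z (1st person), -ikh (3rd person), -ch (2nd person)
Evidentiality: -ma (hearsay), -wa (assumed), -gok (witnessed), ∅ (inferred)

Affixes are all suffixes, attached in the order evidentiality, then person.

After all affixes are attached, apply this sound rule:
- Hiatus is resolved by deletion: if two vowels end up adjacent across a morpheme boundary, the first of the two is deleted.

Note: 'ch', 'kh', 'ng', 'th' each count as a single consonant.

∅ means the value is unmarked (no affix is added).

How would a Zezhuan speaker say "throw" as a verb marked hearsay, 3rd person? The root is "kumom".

kumommikh

Attach evidentiality hearsay -ma → kumomma.
Attach person 3rd person -ikh → kumommaikh.
Apply vowel deletion: kumommaikh → kumommikh.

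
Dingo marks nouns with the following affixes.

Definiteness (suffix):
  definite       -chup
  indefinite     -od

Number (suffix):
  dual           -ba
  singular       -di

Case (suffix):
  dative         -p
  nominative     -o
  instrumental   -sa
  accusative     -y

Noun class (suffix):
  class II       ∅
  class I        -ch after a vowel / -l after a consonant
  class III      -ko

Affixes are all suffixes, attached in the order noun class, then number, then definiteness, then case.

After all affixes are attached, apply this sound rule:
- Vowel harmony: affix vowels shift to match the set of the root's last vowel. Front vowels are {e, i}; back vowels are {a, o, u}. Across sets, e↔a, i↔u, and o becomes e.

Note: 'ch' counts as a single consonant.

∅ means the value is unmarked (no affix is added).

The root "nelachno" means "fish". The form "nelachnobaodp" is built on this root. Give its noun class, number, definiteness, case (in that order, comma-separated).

Segment: nelachno-ba-od-p.
noun class: ∅ → class II.
number: -ba → dual.
definiteness: -od → indefinite.
case: -p → dative.

class II, dual, indefinite, dative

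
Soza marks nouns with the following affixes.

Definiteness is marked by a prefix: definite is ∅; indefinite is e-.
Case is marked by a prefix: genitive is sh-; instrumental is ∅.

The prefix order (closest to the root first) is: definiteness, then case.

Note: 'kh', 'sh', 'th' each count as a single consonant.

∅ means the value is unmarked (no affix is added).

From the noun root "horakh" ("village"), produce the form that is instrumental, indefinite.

Attach definiteness indefinite e- → ehorakh.
case = instrumental: zero marking, form stays ehorakh.

ehorakh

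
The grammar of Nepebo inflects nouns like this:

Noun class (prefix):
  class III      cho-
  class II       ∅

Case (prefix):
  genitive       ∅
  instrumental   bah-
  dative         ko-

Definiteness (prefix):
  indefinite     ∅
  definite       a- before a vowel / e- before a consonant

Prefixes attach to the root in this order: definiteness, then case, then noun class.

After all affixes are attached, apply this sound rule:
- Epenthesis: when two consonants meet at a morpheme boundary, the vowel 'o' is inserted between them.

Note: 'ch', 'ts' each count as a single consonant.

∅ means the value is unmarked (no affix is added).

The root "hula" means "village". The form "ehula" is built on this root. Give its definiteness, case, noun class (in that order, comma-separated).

definite, genitive, class II

Segment: e-hula.
definiteness: a/e- → definite.
case: ∅ → genitive.
noun class: ∅ → class II.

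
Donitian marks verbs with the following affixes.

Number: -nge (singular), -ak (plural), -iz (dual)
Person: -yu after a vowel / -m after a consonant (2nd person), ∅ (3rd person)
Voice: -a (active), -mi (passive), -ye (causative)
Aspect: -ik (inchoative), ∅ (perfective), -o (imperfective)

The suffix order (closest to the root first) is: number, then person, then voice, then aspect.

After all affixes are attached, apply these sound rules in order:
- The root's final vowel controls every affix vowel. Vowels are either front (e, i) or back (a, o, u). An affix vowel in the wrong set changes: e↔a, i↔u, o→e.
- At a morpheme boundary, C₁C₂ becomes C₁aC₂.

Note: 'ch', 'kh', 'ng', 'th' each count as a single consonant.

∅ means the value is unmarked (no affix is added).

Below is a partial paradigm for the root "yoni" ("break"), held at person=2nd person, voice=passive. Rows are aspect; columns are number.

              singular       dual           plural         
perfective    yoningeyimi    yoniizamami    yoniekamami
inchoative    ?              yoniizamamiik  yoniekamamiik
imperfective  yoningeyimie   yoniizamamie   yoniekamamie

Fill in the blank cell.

yoningeyimiik

Attach number singular -nge → yoninge.
Attach person 2nd person -yu (after vowel 'e') → yoningeyu.
Attach voice passive -mi → yoningeyumi.
Attach aspect inchoative -ik → yoningeyumiik.
Apply vowel harmony: yoningeyumiik → yoningeyimiik.
Epenthesis: no change.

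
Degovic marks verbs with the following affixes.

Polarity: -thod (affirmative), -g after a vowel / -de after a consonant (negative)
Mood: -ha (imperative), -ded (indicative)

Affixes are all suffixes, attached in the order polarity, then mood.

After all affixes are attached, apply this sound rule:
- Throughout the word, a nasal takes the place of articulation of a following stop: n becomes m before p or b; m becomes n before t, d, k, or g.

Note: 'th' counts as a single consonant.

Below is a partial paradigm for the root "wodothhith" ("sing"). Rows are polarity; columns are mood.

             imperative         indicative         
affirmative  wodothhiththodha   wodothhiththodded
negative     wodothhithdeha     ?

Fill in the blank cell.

Attach polarity negative -de (after consonant 'th') → wodothhithde.
Attach mood indicative -ded → wodothhithdeded.
Nasal assimilation: no change.

wodothhithdeded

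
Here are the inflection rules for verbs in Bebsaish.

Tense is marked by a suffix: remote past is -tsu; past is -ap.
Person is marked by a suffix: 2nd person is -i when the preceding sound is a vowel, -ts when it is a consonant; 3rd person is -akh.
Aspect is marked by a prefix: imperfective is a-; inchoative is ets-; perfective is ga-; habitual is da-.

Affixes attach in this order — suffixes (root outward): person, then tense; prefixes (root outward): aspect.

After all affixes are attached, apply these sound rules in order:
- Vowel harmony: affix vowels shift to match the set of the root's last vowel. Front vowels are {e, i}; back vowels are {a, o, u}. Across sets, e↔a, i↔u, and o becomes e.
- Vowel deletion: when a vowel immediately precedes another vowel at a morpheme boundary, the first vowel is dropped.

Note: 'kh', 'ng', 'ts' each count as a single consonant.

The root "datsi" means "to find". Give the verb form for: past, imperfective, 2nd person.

edatsep

Attach person 2nd person -i (after vowel 'i') → datsii.
Attach aspect imperfective a- → adatsii.
Attach tense past -ap → adatsiiap.
Apply vowel harmony: adatsiiap → edatsiiep.
Apply vowel deletion: edatsiiep → edatsep.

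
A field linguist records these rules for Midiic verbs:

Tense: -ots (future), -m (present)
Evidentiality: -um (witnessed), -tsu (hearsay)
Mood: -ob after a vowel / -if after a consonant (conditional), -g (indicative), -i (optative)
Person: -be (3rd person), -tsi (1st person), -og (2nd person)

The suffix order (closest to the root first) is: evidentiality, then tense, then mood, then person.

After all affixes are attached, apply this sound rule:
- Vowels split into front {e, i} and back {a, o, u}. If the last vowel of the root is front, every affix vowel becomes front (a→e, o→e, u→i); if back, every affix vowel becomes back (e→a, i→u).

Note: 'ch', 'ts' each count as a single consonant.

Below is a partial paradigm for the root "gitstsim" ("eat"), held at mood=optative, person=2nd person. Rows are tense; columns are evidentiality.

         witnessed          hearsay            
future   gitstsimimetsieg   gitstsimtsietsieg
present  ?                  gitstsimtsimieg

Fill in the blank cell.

Attach evidentiality witnessed -um → gitstsimum.
Attach tense present -m → gitstsimumm.
Attach mood optative -i → gitstsimummi.
Attach person 2nd person -og → gitstsimummiog.
Apply vowel harmony: gitstsimummiog → gitstsimimmieg.

gitstsimimmieg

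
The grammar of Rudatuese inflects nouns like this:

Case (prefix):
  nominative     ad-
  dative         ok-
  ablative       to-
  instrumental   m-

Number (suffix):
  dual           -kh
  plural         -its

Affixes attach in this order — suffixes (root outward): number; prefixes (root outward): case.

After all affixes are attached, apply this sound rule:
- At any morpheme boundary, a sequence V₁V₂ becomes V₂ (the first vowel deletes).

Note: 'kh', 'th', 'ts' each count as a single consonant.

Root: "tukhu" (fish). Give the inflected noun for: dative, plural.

Attach number plural -its → tukhuits.
Attach case dative ok- → oktukhuits.
Apply vowel deletion: oktukhuits → oktukhits.

oktukhits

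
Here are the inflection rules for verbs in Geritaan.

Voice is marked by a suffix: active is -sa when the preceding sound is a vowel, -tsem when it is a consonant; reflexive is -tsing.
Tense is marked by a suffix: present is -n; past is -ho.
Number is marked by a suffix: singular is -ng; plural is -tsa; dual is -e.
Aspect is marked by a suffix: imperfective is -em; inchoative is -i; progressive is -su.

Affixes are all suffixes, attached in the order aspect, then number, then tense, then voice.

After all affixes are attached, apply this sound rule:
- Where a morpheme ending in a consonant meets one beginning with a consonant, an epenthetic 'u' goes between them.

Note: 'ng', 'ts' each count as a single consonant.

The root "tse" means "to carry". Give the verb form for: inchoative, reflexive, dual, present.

tseienutsing

Attach aspect inchoative -i → tsei.
Attach number dual -e → tseie.
Attach tense present -n → tseien.
Attach voice reflexive -tsing → tseientsing.
Apply epenthesis: tseientsing → tseienutsing.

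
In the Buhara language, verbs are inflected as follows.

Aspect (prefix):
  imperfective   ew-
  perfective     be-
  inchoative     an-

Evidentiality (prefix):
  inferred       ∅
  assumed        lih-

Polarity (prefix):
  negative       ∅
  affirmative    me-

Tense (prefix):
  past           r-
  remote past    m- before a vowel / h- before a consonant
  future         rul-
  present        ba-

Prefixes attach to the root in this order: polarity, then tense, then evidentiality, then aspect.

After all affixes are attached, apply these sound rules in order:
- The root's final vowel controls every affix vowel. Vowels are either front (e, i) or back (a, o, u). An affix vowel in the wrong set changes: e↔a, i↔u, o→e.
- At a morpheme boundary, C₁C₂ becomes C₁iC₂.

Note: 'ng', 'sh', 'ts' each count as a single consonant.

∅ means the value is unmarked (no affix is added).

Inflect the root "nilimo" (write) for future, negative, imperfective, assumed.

awiluhirulinilimo

polarity = negative: zero marking, form stays nilimo.
Attach tense future rul- → rulnilimo.
Attach evidentiality assumed lih- → lihrulnilimo.
Attach aspect imperfective ew- → ewlihrulnilimo.
Apply vowel harmony: ewlihrulnilimo → awluhrulnilimo.
Apply epenthesis: awluhrulnilimo → awiluhirulinilimo.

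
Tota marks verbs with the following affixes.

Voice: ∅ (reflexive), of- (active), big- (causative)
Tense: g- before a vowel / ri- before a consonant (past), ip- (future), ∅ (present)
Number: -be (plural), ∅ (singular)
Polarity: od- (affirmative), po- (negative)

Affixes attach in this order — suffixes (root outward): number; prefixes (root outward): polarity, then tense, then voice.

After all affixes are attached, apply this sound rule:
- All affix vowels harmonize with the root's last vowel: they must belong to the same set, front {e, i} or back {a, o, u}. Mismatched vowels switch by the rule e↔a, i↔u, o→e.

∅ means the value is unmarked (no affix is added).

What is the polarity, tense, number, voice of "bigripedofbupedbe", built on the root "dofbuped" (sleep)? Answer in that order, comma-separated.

negative, past, plural, causative

Segment: big-ri-po-dofbuped-be.
polarity: po- → negative.
tense: g/ri- → past.
number: -be → plural.
voice: big- → causative.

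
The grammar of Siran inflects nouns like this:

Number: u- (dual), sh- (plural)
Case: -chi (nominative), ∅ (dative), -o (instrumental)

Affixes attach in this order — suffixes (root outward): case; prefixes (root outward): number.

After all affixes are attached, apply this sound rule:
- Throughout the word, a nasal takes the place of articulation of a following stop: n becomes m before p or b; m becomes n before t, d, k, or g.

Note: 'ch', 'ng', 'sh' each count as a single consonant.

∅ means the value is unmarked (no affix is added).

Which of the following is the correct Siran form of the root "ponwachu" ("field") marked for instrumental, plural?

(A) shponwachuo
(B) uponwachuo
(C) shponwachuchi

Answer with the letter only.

Attach case instrumental -o → ponwachuo.
Attach number plural sh- → shponwachuo.
Nasal assimilation: no change.
So the correct form is shponwachuo, option (A).
(C) shponwachuchi is wrong: it uses nominative instead of instrumental for case.
(B) uponwachuo is wrong: it uses dual instead of plural for number.

A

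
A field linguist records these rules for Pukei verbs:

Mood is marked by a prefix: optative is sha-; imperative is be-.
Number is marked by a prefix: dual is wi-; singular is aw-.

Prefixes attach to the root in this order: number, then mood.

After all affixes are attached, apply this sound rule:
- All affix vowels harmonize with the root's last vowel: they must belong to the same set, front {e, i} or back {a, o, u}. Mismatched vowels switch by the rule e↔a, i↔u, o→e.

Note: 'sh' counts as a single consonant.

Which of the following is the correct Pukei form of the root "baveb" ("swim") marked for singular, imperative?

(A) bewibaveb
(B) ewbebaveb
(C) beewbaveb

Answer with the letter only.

C

Attach number singular aw- → awbaveb.
Attach mood imperative be- → beawbaveb.
Apply vowel harmony: beawbaveb → beewbaveb.
So the correct form is beewbaveb, option (C).
(B) ewbebaveb is wrong: it has the affixes in the wrong order.
(A) bewibaveb is wrong: it uses dual instead of singular for number.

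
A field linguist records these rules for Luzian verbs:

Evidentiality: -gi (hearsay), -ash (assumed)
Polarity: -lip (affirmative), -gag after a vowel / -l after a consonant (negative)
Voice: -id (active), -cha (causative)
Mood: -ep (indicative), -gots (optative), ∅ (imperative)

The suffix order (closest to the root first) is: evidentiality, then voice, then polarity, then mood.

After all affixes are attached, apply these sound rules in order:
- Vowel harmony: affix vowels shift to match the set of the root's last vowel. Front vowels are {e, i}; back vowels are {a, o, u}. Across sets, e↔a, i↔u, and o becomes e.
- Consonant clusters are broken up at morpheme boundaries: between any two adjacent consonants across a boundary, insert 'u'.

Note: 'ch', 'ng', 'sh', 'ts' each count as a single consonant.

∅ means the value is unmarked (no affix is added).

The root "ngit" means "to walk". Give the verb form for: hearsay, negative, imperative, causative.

ngitugichegeg

Attach evidentiality hearsay -gi → ngitgi.
Attach voice causative -cha → ngitgicha.
Attach polarity negative -gag (after vowel 'a') → ngitgichagag.
mood = imperative: zero marking, form stays ngitgichagag.
Apply vowel harmony: ngitgichagag → ngitgichegeg.
Apply epenthesis: ngitgichegeg → ngitugichegeg.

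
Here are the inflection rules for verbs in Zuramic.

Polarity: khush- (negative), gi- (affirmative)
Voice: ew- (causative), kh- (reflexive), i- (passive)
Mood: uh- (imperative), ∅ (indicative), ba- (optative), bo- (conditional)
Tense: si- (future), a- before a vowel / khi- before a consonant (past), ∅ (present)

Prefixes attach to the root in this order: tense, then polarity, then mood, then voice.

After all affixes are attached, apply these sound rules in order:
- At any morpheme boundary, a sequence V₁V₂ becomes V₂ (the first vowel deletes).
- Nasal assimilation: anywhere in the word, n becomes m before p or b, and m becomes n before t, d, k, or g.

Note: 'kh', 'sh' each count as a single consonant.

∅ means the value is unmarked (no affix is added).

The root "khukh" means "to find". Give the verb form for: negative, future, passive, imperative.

Attach tense future si- → sikhukh.
Attach polarity negative khush- → khushsikhukh.
Attach mood imperative uh- → uhkhushsikhukh.
Attach voice passive i- → iuhkhushsikhukh.
Apply vowel deletion: iuhkhushsikhukh → uhkhushsikhukh.
Nasal assimilation: no change.

uhkhushsikhukh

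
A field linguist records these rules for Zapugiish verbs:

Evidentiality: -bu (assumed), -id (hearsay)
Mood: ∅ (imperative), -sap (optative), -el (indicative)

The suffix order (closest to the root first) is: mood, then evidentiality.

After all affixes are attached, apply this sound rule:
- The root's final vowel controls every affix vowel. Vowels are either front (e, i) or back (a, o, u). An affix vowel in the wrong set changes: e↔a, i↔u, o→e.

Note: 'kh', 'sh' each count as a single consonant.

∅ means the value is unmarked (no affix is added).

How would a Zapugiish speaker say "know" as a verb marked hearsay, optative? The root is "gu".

Attach mood optative -sap → gusap.
Attach evidentiality hearsay -id → gusapid.
Apply vowel harmony: gusapid → gusapud.

gusapud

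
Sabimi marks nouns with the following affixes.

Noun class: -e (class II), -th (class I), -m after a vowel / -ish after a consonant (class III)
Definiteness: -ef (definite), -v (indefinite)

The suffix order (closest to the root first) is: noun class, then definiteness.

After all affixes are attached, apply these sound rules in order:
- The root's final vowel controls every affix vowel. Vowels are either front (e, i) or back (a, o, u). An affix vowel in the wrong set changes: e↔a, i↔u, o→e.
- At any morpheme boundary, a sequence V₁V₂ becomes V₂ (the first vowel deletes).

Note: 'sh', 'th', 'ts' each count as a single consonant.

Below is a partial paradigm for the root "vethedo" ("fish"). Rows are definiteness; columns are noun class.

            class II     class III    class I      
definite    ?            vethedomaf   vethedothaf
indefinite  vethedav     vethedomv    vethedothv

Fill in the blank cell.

Attach noun class class II -e → vethedoe.
Attach definiteness definite -ef → vethedoeef.
Apply vowel harmony: vethedoeef → vethedoaaf.
Apply vowel deletion: vethedoaaf → vethedaf.

vethedaf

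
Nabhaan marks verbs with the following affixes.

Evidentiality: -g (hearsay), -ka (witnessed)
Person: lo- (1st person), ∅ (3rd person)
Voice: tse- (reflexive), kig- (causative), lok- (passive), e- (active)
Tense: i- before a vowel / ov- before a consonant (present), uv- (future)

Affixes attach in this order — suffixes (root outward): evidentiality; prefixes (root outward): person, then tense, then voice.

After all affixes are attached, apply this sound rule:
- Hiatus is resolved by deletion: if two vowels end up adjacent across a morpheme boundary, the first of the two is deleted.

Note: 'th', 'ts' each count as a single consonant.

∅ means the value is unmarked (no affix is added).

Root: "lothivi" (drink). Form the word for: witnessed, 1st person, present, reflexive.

Attach person 1st person lo- → lolothivi.
Attach tense present ov- (before consonant 'l') → ovlolothivi.
Attach voice reflexive tse- → tseovlolothivi.
Attach evidentiality witnessed -ka → tseovlolothivika.
Apply vowel deletion: tseovlolothivika → tsovlolothivika.

tsovlolothivika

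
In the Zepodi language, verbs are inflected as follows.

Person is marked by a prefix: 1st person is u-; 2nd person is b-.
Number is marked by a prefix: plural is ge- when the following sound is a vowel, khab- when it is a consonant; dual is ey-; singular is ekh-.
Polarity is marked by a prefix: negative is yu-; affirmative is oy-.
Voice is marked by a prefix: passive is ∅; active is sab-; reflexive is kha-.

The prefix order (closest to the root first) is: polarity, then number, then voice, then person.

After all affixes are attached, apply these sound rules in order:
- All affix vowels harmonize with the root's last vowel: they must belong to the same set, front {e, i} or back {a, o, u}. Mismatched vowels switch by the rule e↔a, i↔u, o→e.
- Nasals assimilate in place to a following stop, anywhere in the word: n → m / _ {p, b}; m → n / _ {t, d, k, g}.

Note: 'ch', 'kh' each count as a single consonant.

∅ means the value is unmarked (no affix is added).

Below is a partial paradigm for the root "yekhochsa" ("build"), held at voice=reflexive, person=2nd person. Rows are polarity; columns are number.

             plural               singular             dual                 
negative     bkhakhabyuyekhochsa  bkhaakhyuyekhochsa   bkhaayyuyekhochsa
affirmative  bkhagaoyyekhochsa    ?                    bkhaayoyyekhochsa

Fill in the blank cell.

bkhaakhoyyekhochsa

Attach polarity affirmative oy- → oyyekhochsa.
Attach number singular ekh- → ekhoyyekhochsa.
Attach voice reflexive kha- → khaekhoyyekhochsa.
Attach person 2nd person b- → bkhaekhoyyekhochsa.
Apply vowel harmony: bkhaekhoyyekhochsa → bkhaakhoyyekhochsa.
Nasal assimilation: no change.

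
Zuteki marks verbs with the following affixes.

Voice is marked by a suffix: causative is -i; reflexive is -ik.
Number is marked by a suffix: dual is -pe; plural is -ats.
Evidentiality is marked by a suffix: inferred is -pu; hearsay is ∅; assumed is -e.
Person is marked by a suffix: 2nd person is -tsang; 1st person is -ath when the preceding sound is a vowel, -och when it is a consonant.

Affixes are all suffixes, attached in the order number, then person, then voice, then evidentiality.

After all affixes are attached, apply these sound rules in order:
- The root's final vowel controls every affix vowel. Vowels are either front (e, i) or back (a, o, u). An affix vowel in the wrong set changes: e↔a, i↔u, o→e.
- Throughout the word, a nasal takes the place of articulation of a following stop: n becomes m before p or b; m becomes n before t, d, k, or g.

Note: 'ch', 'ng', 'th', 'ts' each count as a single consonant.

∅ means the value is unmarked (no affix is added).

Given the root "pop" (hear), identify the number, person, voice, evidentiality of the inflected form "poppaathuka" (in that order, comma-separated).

dual, 1st person, reflexive, assumed

Segment: pop-pe-ath-ik-e.
number: -pe → dual.
person: -ath/och → 1st person.
voice: -ik → reflexive.
evidentiality: -e → assumed.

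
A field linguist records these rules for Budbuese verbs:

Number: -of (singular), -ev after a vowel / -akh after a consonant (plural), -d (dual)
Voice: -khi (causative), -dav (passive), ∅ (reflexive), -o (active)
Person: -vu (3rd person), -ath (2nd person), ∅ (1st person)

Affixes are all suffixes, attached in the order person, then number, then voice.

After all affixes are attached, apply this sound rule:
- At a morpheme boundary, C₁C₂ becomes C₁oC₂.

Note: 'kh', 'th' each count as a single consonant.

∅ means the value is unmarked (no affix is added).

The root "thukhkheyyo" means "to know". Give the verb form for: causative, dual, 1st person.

thukhkheyyodokhi

person = 1st person: zero marking, form stays thukhkheyyo.
Attach number dual -d → thukhkheyyod.
Attach voice causative -khi → thukhkheyyodkhi.
Apply epenthesis: thukhkheyyodkhi → thukhkheyyodokhi.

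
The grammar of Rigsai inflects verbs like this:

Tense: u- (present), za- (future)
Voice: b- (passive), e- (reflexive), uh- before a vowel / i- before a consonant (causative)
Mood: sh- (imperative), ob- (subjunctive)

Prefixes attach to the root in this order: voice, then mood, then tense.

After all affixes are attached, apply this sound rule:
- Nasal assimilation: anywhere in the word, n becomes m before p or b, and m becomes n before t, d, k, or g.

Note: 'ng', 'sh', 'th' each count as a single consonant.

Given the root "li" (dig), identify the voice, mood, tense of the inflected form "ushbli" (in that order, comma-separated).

passive, imperative, present

Segment: u-sh-b-li.
voice: b- → passive.
mood: sh- → imperative.
tense: u- → present.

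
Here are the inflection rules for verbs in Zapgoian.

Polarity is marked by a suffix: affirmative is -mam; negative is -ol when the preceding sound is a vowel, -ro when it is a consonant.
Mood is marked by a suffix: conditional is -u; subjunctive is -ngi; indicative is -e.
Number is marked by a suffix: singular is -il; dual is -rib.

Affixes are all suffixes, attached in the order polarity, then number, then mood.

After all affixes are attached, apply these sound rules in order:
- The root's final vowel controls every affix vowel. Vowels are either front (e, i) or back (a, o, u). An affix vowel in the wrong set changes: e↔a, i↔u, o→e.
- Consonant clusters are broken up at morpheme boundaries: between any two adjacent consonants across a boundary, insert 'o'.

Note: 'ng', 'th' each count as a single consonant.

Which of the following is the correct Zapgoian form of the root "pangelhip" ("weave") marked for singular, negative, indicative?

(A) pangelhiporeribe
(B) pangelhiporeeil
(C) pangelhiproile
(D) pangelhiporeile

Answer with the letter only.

D

Attach polarity negative -ro (after consonant 'p') → pangelhipro.
Attach number singular -il → pangelhiproil.
Attach mood indicative -e → pangelhiproile.
Apply vowel harmony: pangelhiproile → pangelhipreile.
Apply epenthesis: pangelhipreile → pangelhiporeile.
So the correct form is pangelhiporeile, option (D).
(A) pangelhiporeribe is wrong: it uses dual instead of singular for number.
(B) pangelhiporeeil is wrong: it has the affixes in the wrong order.
(C) pangelhiproile is wrong: it fails to apply the sound rule(s).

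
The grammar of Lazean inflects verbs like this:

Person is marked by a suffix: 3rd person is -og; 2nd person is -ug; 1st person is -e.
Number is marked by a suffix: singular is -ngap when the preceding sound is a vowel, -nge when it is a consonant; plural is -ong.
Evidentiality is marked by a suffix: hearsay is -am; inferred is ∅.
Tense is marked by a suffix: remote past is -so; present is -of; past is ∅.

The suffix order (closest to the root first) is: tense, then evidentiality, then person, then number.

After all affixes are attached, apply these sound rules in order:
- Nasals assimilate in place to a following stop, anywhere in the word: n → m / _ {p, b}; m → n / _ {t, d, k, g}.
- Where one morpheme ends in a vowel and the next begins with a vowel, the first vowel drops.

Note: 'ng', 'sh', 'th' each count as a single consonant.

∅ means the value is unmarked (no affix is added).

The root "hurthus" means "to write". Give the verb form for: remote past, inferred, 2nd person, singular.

Attach tense remote past -so → hurthusso.
evidentiality = inferred: zero marking, form stays hurthusso.
Attach person 2nd person -ug → hurthussoug.
Attach number singular -nge (after consonant 'g') → hurthussougnge.
Nasal assimilation: no change.
Apply vowel deletion: hurthussougnge → hurthussugnge.

hurthussugnge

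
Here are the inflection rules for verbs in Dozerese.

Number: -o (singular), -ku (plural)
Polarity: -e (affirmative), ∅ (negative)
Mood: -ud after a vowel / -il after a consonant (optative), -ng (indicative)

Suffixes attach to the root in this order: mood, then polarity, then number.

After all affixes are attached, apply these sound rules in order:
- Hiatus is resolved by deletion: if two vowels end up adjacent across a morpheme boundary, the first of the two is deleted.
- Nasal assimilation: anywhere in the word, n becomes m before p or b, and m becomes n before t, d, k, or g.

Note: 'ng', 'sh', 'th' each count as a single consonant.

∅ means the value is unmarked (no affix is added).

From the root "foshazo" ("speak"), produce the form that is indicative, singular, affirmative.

Attach mood indicative -ng → foshazong.
Attach polarity affirmative -e → foshazonge.
Attach number singular -o → foshazongeo.
Apply vowel deletion: foshazongeo → foshazongo.
Nasal assimilation: no change.

foshazongo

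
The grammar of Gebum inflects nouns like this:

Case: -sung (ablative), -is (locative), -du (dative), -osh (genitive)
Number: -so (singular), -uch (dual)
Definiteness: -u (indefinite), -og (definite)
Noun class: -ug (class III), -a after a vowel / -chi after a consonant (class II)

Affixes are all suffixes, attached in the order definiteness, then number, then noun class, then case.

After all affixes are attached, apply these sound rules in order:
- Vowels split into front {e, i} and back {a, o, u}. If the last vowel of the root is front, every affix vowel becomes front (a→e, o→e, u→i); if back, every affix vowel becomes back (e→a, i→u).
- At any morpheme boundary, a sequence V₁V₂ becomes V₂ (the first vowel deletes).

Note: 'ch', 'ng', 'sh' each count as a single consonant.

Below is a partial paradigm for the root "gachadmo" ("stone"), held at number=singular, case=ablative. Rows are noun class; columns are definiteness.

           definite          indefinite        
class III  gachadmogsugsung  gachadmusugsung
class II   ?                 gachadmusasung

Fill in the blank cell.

gachadmogsasung

Attach definiteness definite -og → gachadmoog.
Attach number singular -so → gachadmoogso.
Attach noun class class II -a (after vowel 'o') → gachadmoogsoa.
Attach case ablative -sung → gachadmoogsoasung.
Vowel harmony: no change.
Apply vowel deletion: gachadmoogsoasung → gachadmogsasung.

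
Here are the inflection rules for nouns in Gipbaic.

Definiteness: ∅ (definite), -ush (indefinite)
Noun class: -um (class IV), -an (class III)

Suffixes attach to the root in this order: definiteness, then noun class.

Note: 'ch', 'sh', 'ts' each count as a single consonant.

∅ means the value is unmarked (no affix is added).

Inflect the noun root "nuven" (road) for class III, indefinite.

nuvenushan

Attach definiteness indefinite -ush → nuvenush.
Attach noun class class III -an → nuvenushan.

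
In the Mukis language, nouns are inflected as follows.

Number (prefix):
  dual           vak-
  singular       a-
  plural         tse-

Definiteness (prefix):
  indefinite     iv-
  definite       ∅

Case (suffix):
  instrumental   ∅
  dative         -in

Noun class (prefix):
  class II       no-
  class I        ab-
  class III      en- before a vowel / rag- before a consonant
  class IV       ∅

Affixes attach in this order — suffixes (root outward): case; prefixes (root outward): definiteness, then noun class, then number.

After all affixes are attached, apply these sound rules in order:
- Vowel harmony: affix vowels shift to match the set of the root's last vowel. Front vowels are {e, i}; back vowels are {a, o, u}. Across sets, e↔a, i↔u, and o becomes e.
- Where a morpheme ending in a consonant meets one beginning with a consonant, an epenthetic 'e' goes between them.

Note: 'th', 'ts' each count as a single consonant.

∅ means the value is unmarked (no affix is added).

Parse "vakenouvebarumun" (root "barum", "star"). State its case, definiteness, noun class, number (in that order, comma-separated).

dative, indefinite, class II, dual

Segment: vak-no-iv-barum-in.
case: -in → dative.
definiteness: iv- → indefinite.
noun class: no- → class II.
number: vak- → dual.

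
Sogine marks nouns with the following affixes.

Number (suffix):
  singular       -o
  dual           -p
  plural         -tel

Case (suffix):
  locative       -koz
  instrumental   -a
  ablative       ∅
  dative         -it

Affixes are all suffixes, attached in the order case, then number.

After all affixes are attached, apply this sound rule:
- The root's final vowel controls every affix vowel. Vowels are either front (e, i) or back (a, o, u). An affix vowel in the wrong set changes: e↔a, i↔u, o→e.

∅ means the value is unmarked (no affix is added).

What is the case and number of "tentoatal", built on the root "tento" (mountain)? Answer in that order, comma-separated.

instrumental, plural

Segment: tento-a-tel.
case: -a → instrumental.
number: -tel → plural.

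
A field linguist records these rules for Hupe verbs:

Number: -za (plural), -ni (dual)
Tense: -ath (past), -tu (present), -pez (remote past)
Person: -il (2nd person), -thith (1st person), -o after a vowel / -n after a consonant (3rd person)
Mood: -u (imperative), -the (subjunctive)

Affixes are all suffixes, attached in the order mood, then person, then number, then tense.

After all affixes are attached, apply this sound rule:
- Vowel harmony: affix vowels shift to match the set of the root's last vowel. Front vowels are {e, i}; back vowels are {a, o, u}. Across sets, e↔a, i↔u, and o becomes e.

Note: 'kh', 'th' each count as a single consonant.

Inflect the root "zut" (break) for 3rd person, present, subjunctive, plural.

Attach mood subjunctive -the → zutthe.
Attach person 3rd person -o (after vowel 'e') → zuttheo.
Attach number plural -za → zuttheoza.
Attach tense present -tu → zuttheozatu.
Apply vowel harmony: zuttheozatu → zutthaozatu.

zutthaozatu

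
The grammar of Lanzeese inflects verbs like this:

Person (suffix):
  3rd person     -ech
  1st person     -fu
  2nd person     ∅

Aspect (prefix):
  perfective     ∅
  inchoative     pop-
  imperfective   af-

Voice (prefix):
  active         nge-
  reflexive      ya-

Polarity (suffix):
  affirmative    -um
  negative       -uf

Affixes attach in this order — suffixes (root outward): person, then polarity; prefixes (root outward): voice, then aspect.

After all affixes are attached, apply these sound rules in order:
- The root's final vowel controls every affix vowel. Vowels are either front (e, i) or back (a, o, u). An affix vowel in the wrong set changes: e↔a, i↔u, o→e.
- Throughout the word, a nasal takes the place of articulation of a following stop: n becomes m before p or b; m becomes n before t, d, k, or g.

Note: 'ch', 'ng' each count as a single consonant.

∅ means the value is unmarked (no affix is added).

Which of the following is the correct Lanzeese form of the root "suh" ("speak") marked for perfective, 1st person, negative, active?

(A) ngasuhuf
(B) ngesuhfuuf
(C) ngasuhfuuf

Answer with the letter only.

C

Attach person 1st person -fu → suhfu.
Attach polarity negative -uf → suhfuuf.
Attach voice active nge- → ngesuhfuuf.
aspect = perfective: zero marking, form stays ngesuhfuuf.
Apply vowel harmony: ngesuhfuuf → ngasuhfuuf.
Nasal assimilation: no change.
So the correct form is ngasuhfuuf, option (C).
(A) ngasuhuf is wrong: it uses 2nd person instead of 1st person for person.
(B) ngesuhfuuf is wrong: it fails to apply the sound rule(s).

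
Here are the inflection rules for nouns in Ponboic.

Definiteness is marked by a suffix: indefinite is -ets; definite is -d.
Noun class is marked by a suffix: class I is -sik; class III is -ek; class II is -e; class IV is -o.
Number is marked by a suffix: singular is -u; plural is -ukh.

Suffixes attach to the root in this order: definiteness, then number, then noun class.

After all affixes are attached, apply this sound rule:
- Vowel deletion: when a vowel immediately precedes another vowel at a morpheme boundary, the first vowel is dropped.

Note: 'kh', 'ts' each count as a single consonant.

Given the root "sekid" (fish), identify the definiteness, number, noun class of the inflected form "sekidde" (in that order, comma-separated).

Segment: sekid-d-u-e.
definiteness: -d → definite.
number: -u → singular.
noun class: -e → class II.

definite, singular, class II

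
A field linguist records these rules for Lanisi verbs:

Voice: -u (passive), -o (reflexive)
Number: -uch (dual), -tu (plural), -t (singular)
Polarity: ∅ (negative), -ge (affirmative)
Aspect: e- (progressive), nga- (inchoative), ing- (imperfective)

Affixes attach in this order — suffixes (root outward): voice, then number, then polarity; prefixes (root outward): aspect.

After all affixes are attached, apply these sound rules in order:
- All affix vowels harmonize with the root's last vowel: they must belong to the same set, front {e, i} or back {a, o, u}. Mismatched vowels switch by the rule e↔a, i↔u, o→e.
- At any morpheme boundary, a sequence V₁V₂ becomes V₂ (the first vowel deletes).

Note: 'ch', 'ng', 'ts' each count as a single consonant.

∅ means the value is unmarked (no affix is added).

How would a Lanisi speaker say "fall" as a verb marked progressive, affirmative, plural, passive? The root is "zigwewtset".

ezigwewtsetitige

Attach voice passive -u → zigwewtsetu.
Attach number plural -tu → zigwewtsetutu.
Attach aspect progressive e- → ezigwewtsetutu.
Attach polarity affirmative -ge → ezigwewtsetutuge.
Apply vowel harmony: ezigwewtsetutuge → ezigwewtsetitige.
Vowel deletion: no change.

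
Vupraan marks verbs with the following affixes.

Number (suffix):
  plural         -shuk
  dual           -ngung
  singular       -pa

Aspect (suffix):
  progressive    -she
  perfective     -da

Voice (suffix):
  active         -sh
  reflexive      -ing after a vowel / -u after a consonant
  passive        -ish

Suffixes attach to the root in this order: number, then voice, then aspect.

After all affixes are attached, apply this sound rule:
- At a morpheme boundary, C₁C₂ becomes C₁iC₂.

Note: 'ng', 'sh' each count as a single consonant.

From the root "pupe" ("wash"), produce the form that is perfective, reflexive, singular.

Attach number singular -pa → pupepa.
Attach voice reflexive -ing (after vowel 'a') → pupepaing.
Attach aspect perfective -da → pupepaingda.
Apply epenthesis: pupepaingda → pupepaingida.

pupepaingida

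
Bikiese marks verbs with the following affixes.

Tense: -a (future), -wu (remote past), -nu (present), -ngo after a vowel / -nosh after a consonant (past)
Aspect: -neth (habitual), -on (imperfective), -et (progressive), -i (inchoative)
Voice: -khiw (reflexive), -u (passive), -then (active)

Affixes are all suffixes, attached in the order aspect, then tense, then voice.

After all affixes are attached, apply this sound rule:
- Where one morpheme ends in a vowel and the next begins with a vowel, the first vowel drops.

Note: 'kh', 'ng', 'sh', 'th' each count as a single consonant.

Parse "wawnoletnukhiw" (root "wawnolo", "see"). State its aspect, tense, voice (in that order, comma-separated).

progressive, present, reflexive

Segment: wawnolo-et-nu-khiw.
aspect: -et → progressive.
tense: -nu → present.
voice: -khiw → reflexive.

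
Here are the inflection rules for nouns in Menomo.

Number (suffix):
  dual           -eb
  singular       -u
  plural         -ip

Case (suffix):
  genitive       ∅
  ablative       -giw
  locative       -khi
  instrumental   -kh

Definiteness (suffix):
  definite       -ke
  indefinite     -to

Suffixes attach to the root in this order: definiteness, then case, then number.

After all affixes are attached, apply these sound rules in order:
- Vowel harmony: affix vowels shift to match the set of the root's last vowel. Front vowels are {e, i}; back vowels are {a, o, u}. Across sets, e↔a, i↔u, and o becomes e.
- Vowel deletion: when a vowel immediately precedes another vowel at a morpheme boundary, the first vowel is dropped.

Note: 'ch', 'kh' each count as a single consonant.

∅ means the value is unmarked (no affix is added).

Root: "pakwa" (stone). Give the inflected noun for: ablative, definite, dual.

Attach definiteness definite -ke → pakwake.
Attach case ablative -giw → pakwakegiw.
Attach number dual -eb → pakwakegiweb.
Apply vowel harmony: pakwakegiweb → pakwakaguwab.
Vowel deletion: no change.

pakwakaguwab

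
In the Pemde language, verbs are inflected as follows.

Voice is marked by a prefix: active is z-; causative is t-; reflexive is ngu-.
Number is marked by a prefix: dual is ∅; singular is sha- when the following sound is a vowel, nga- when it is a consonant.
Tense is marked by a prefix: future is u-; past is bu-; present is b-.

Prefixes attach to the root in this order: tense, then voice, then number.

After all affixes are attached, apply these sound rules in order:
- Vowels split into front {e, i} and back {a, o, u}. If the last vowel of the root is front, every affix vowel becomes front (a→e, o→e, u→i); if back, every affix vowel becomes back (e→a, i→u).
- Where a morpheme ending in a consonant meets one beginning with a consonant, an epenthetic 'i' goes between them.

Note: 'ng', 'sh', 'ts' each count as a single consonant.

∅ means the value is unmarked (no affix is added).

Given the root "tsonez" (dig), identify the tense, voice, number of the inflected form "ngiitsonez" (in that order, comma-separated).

future, reflexive, dual

Segment: ngu-u-tsonez.
tense: u- → future.
voice: ngu- → reflexive.
number: ∅ → dual.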